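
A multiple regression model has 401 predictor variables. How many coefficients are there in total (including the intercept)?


Total coefficients = number of predictors + 1 (for the intercept).
= 401 + 1 = 402.

402


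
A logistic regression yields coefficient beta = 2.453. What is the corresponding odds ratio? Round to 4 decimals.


Odds ratio = exp(beta) = exp(2.453).
= 11.6232.

11.6232


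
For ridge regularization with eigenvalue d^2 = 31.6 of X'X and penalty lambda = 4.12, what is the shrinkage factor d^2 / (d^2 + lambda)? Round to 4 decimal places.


Compute the denominator: 31.6 + 4.12 = 35.7200.
Shrinkage factor = 31.6 / 35.7200 = 0.8847.

0.8847


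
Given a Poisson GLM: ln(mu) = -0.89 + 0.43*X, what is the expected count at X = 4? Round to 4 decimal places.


eta = -0.89 + 0.43 * 4 = 0.8300.
mu = exp(0.8300) = 2.2933.

2.2933


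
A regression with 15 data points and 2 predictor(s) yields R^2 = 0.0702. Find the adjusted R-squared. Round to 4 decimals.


Adjusted R^2 = 1 - (1 - R^2) * (n-1)/(n-p-1).
(1 - R^2) = 0.9298.
(n-1)/(n-p-1) = 14/12.
(1 - R^2) * (n-1) = 0.9298 * 14 = 13.0172.
Divide by (n-p-1): 13.0172 / 12 = 1.0848.
Adj R^2 = 1 - 1.0848 = -0.0848.

-0.0848


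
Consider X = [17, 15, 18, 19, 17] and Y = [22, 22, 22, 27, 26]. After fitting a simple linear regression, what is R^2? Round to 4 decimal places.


After computing the OLS fit (b0=7.7727, b1=0.9318):
SSres = 17.1591, SStot = 24.8000.
R^2 = 1 - 17.1591/24.8000 = 0.3081.

0.3081


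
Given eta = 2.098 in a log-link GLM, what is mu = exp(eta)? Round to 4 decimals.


mu = exp(eta) = exp(2.098).
= 8.1499.

8.1499


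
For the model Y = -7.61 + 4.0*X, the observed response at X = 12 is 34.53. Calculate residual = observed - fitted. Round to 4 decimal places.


Compute yhat = -7.61 + (4.0)(12) = 40.3900.
Residual = actual - predicted = 34.53 - 40.3900 = -5.8600.

-5.8600


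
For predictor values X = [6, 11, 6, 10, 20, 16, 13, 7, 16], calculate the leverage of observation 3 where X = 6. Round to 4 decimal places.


Compute xbar = 11.6667 with n = 9 observations.
SXX = 198.0000.
Leverage = 1/9 + (6 - 11.6667)^2/198.0000 = 0.2733.

0.2733


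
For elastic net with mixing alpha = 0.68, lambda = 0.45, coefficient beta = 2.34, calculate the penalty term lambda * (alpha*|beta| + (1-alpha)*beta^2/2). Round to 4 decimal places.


L1 component = 0.68 * |2.34| = 1.5912.
L2 component = 0.32 * 2.34^2 / 2 = 0.8761.
Penalty = 0.45 * (1.5912 + 0.8761) = 0.45 * 2.4673 = 1.1103.

1.1103


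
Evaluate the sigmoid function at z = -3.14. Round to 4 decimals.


First, exp(3.1400) = 23.1039.
Then sigma(z) = 1/(1 + 23.1039) = 0.0415.

0.0415


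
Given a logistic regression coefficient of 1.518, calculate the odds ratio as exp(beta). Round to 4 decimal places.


exp(1.518) = 4.5631.
So the odds ratio is 4.5631.

4.5631


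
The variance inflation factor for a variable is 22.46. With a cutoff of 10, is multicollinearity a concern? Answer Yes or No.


Compare VIF = 22.46 to the threshold of 10.
22.46 >= 10, so the answer is Yes.

Yes


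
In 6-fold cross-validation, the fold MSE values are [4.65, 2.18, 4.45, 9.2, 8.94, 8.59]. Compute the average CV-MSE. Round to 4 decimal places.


Total MSE across folds = 38.0100.
CV-MSE = 38.0100/6 = 6.3350.

6.3350


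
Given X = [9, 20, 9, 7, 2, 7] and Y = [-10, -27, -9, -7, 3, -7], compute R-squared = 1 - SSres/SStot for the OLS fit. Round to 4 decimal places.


Fit the OLS line: b0 = 5.1629, b1 = -1.6292.
SSres = 3.0281.
SStot = 475.5000.
R^2 = 1 - 3.0281/475.5000 = 0.9936.

0.9936


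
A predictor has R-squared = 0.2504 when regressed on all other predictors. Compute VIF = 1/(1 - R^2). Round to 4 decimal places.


Using VIF = 1/(1 - R^2_j):
1 - 0.2504 = 0.7496.
VIF = 1.3340.

1.3340


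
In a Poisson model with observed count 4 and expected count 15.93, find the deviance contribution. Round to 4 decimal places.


Compute y*ln(y/mu) = 4*ln(4/15.93) = 4*-1.381910 = -5.527640.
y - mu = -11.93.
D = 2*(-5.527640 - (-11.93)) = 12.804720, which rounds to 12.8047.

12.8047


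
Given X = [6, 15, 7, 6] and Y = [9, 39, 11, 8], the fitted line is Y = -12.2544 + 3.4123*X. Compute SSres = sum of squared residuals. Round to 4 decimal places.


Predicted values from Y = -12.2544 + 3.4123*X.
Residuals: [0.7806, 0.0699, -0.6317, -0.2194].
SSres = 1.0614.

1.0614


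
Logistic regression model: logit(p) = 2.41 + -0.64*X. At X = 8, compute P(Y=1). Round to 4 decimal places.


z = 2.41 + -0.64 * 8 = -2.7100.
Sigmoid: P = 1 / (1 + exp(2.7100)) = 0.0624.

0.0624


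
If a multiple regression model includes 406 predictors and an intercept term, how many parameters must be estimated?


Total coefficients = number of predictors + 1 (for the intercept).
= 406 + 1 = 407.

407


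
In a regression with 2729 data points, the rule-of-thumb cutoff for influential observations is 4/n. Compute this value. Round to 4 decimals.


Cook's distance cutoff = 4/n = 4/2729.
= 0.0015.

0.0015


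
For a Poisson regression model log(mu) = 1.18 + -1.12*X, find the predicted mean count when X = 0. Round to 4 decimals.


eta = 1.18 + -1.12 * 0 = 1.1800.
mu = exp(1.1800) = 3.2544.

3.2544


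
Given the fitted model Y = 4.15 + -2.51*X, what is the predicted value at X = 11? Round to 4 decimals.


Plug X = 11 into Y = 4.15 + -2.51*X:
Y = 4.15 + -27.6100 = -23.4600.

-23.4600


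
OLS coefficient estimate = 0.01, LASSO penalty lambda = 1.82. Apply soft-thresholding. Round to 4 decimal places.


Absolute value: |0.01| = 0.01.
Compare to lambda = 1.82.
Since |beta| <= lambda, the coefficient is set to 0.

0.0000


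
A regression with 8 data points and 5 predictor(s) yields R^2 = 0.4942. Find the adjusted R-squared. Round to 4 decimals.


Using the formula:
(1 - 0.4942) = 0.5058.
Multiply by 7/2: 0.5058 * 7 = 3.5406, then 3.5406 / 2 = 1.7703.
Adj R^2 = 1 - 1.7703 = -0.7703.

-0.7703


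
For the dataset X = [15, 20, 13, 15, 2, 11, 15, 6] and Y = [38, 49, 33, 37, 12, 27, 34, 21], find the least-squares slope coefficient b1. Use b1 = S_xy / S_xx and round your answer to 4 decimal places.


Calculate xbar = 12.1250, ybar = 31.3750.
S_xx = 228.8750, S_xy = 447.6250.
Using b1 = S_xy / S_xx = 447.6250 / 228.8750, we get b1 = 1.9558.

1.9558


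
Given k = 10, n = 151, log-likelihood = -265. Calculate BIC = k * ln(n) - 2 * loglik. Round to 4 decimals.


k * ln(n) = 10 * ln(151) = 10 * 5.017280 = 50.172800.
-2 * loglik = -2 * (-265) = 530.
BIC = 50.172800 + 530 = 580.172800, which rounds to 580.1728.

580.1728


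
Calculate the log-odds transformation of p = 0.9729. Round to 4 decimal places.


1 - p = 0.0271.
p/(1-p) = 35.9004.
logit = ln(35.9004) = 3.5807.

3.5807


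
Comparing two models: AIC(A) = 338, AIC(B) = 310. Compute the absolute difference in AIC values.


Absolute difference = |338 - 310| = 28.
The model with lower AIC (B) is preferred.

28


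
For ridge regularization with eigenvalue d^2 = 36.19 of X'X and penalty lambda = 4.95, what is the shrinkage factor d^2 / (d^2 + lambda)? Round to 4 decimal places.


Compute the denominator: 36.19 + 4.95 = 41.1400.
Shrinkage factor = 36.19 / 41.1400 = 0.8797.

0.8797


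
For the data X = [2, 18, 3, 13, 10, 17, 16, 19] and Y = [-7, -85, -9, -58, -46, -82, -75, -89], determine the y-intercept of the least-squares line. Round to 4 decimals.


The slope is b1 = -4.9607.
Sample means are xbar = 12.2500 and ybar = -56.3750.
Intercept: b0 = -56.3750 - (-4.9607)(12.2500) = 4.3933.

4.3933


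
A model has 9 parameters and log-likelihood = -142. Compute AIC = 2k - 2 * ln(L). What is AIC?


AIC = 2k - 2*loglik = 2(9) - 2(-142).
= 18 + 284 = 302.

302


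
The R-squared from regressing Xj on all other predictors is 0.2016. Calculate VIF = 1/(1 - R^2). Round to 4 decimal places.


Using VIF = 1/(1 - R^2_j):
1 - 0.2016 = 0.7984.
VIF = 1.2525.

1.2525


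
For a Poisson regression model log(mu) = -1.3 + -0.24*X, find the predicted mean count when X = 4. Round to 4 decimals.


eta = -1.3 + -0.24 * 4 = -2.2600.
mu = exp(-2.2600) = 0.1044.

0.1044


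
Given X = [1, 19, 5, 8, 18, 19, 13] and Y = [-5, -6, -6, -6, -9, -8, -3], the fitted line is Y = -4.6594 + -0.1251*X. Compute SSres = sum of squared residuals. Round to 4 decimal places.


Predicted values from Y = -4.6594 + -0.1251*X.
Residuals: [-0.2155, 1.0363, -0.7151, -0.3398, -2.0888, -0.9637, 3.2857].
SSres = 17.8348.

17.8348


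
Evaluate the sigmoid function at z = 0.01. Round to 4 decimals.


First, exp(-0.0100) = 0.9900.
Then sigma(z) = 1/(1 + 0.9900) = 0.5025.

0.5025


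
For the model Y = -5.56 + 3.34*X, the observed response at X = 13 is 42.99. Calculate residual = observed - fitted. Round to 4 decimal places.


Compute yhat = -5.56 + (3.34)(13) = 37.8600.
Residual = actual - predicted = 42.99 - 37.8600 = 5.1300.

5.1300


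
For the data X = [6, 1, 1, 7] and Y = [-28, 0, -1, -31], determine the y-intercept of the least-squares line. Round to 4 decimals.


Compute b1 = -5.2358 from the OLS formula.
With xbar = 3.7500 and ybar = -15.0000, the intercept is:
b0 = -15.0000 - -5.2358 * 3.7500 = 4.6341.

4.6341


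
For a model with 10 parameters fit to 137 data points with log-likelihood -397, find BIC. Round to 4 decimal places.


Compute k*ln(n) = 10*ln(137) = 10*4.919981 = 49.199810.
Then -2*loglik = 794.
BIC = 49.199810 + 794 = 843.199810, which rounds to 843.1998.

843.1998


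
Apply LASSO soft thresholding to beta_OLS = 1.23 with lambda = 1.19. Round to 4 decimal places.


Check: |1.23| = 1.23 vs lambda = 1.19.
Since |beta| > lambda, coefficient = sign(beta)*(|beta| - lambda) = 0.0400.
Soft-thresholded coefficient = 0.0400.

0.0400


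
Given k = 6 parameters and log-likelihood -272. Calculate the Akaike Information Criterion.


Compute:
2k = 2*6 = 12.
-2*loglik = -2*(-272) = 544.
AIC = 12 + 544 = 556.

556


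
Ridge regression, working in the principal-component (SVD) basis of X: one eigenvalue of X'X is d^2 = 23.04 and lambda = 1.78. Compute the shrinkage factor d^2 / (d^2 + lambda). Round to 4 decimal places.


Compute the denominator: 23.04 + 1.78 = 24.8200.
Shrinkage factor = 23.04 / 24.8200 = 0.9283.

0.9283


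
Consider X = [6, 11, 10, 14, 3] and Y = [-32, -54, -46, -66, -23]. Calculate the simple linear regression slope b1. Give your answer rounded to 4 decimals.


The sample means are xbar = 8.8000 and ybar = -44.2000.
Compute S_xx = 74.8000 and S_xy = -294.2000.
Slope b1 = S_xy / S_xx = -294.2000 / 74.8000 = -3.9332.

-3.9332


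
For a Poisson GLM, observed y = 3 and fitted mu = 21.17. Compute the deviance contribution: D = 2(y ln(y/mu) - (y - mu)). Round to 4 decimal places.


First: ln(3/21.17) = -1.953973.
Then: 3 * -1.953973 = -5.861919.
y - mu = 3 - 21.17 = -18.17.
D = 2(-5.861919 - -18.17) = 24.616162, which rounds to 24.6162.

24.6162


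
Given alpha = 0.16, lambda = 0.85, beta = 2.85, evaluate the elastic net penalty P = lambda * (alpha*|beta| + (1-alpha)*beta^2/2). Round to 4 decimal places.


L1 component = 0.16 * |2.85| = 0.4560.
L2 component = 0.84 * 2.85^2 / 2 = 3.4115.
Penalty = 0.85 * (0.4560 + 3.4115) = 0.85 * 3.8675 = 3.2873.

3.2873


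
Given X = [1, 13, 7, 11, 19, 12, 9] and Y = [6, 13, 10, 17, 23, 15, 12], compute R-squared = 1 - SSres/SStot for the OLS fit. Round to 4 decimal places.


The fitted line is Y = 4.3082 + 0.9145*X.
SSres = 20.3582, SStot = 175.4286.
R^2 = 1 - SSres/SStot = 0.8840.

0.8840


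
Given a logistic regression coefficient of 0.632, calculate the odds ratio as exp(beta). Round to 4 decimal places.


Odds ratio = exp(beta) = exp(0.632).
= 1.8814.

1.8814


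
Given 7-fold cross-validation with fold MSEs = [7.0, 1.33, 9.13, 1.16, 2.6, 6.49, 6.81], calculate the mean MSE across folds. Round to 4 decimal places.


Total MSE across folds = 34.5200.
CV-MSE = 34.5200/7 = 4.9314.

4.9314


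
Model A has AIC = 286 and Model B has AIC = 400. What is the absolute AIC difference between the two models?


|AIC_A - AIC_B| = |286 - 400| = 114.
Model A is preferred (lower AIC).

114


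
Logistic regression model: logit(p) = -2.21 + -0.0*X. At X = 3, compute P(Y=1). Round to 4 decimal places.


Compute z = -2.21 + (-0.0)(3) = -2.2100.
exp(-z) = 9.1157.
P = 1/(1 + 9.1157) = 0.0989.

0.0989


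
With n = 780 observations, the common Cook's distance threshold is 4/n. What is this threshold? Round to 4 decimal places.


Cook's distance cutoff = 4/n = 4/780.
= 0.0051.

0.0051


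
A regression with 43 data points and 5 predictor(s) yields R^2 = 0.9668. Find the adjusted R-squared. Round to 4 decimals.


Adjusted R^2 = 1 - (1 - R^2) * (n-1)/(n-p-1).
(1 - R^2) = 0.0332.
(n-1)/(n-p-1) = 42/37.
(1 - R^2) * (n-1) = 0.0332 * 42 = 1.3944.
Divide by (n-p-1): 1.3944 / 37 = 0.0377.
Adj R^2 = 1 - 0.0377 = 0.9623.

0.9623


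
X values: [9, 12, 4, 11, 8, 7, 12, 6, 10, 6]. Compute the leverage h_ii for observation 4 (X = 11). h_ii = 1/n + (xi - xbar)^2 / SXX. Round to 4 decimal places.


Mean of X: xbar = 8.5000.
SXX = 68.5000.
For X = 11: h = 1/10 + (11 - 8.5000)^2/68.5000 = 0.1912.

0.1912


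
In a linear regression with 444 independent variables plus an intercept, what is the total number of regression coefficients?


Including the intercept, the model has 444 predictor coefficients + 1 intercept.
Total = 445.

445


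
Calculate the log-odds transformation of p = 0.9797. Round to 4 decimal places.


Compute the odds: 0.9797/0.0203 = 48.2611.
Take the natural log: ln(48.2611) = 3.8766.

3.8766


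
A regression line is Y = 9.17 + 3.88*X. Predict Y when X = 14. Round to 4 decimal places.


Plug X = 14 into Y = 9.17 + 3.88*X:
Y = 9.17 + 54.3200 = 63.4900.

63.4900


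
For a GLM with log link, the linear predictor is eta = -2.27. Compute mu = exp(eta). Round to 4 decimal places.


The inverse log link gives:
mu = exp(-2.27) = 0.1033.

0.1033


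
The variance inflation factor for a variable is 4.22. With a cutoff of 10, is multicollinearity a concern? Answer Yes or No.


The threshold is 10.
VIF = 4.22 is < 10.
Multicollinearity indication: No.

No


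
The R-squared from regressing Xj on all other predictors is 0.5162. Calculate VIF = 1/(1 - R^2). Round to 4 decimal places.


VIF = 1 / (1 - 0.5162).
= 1 / 0.4838 = 2.0670.

2.0670


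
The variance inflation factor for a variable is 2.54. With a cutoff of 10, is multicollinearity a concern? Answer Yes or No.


Compare VIF = 2.54 to the threshold of 10.
2.54 < 10, so the answer is No.

No


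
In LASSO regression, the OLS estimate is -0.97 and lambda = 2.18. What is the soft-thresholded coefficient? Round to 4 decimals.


|beta_OLS| = 0.97.
lambda = 2.18.
Since |beta| <= lambda, the coefficient is set to 0.
Result = 0.0000.

0.0000


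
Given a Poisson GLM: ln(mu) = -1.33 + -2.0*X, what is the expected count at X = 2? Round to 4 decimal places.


Linear predictor: eta = -1.33 + (-2.0)(2) = -5.3300.
Expected count: mu = exp(-5.3300) = 0.0048.

0.0048


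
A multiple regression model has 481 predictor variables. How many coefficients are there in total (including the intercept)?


Including the intercept, the model has 481 predictor coefficients + 1 intercept.
Total = 482.

482


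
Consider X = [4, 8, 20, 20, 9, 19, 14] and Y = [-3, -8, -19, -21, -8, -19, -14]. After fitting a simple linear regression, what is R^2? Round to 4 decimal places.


The fitted line is Y = 1.0134 + -1.0542*X.
SSres = 2.6777, SStot = 286.8571.
R^2 = 1 - SSres/SStot = 0.9907.

0.9907


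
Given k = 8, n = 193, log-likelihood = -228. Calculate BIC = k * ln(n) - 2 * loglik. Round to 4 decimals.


Compute k*ln(n) = 8*ln(193) = 8*5.262690 = 42.101520.
Then -2*loglik = 456.
BIC = 42.101520 + 456 = 498.101520, which rounds to 498.1015.

498.1015


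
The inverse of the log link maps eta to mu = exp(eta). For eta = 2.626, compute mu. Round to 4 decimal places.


The inverse log link gives:
mu = exp(2.626) = 13.8184.

13.8184


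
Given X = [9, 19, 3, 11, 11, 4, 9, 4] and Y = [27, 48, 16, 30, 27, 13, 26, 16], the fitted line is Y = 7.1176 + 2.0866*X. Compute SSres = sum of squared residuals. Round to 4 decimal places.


For each point, residual = actual - predicted.
Residuals: [1.1030, 1.2370, 2.6226, -0.0702, -3.0702, -2.4640, 0.1030, 0.5360].
Sum of squared residuals = 25.4251.

25.4251


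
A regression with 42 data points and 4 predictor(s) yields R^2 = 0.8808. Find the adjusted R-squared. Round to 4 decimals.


Plug in: Adj R^2 = 1 - (1 - 0.8808) * 41/37.
= 1 - 0.1192 * 41/37
= 1 - 4.8872 / 37
= 1 - 0.1321 = 0.8679.

0.8679


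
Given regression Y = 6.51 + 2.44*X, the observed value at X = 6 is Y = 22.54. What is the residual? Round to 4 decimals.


Compute yhat = 6.51 + (2.44)(6) = 21.1500.
Residual = actual - predicted = 22.54 - 21.1500 = 1.3900.

1.3900


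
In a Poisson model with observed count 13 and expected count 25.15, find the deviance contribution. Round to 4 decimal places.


y/mu = 13/25.15 = 0.516899 (approx.), and ln(13/25.15) = -0.659909.
y * ln(y/mu) = 13 * -0.659909 = -8.578817.
y - mu = -12.15.
D = 2 * (-8.578817 - -12.15) = 7.142366, which rounds to 7.1424.

7.1424


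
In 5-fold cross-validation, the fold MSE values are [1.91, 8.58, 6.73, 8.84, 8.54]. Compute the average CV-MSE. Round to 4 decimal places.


Sum of fold MSEs = 34.6000.
Average = 34.6000 / 5 = 6.9200.

6.9200


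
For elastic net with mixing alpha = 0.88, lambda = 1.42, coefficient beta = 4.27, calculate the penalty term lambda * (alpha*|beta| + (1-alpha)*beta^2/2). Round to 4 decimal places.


Compute:
L1 = 0.88 * 4.27 = 3.7576.
L2 = 0.12 * 4.27^2 / 2 = 1.0940.
Penalty = 1.42 * (3.7576 + 1.0940) = 6.8892.

6.8892


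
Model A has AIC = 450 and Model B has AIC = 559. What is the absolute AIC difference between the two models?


Absolute difference = |450 - 559| = 109.
The model with lower AIC (A) is preferred.

109


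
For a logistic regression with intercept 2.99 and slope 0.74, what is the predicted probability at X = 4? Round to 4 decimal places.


z = 2.99 + 0.74 * 4 = 5.9500.
Sigmoid: P = 1 / (1 + exp(-5.9500)) = 0.9974.

0.9974


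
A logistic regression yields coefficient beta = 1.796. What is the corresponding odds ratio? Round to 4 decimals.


The odds ratio is computed as:
OR = e^(1.796) = 6.0255.

6.0255


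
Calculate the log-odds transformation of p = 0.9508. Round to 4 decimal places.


The odds are p/(1-p) = 0.9508 / 0.0492 = 19.3252.
logit(p) = ln(19.3252) = 2.9614.

2.9614


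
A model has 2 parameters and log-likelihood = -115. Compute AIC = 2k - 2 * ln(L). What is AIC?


Compute:
2k = 2*2 = 4.
-2*loglik = -2*(-115) = 230.
AIC = 4 + 230 = 234.

234


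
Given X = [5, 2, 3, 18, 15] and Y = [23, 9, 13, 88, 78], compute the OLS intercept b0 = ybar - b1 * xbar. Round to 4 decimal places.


The slope is b1 = 5.1169.
Sample means are xbar = 8.6000 and ybar = 42.2000.
Intercept: b0 = 42.2000 - (5.1169)(8.6000) = -1.8057.

-1.8057


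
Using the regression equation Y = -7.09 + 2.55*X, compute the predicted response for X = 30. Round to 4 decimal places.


Plug X = 30 into Y = -7.09 + 2.55*X:
Y = -7.09 + 76.5000 = 69.4100.

69.4100


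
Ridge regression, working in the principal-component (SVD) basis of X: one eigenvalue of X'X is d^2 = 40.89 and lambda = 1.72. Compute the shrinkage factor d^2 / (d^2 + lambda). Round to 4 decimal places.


Compute the denominator: 40.89 + 1.72 = 42.6100.
Shrinkage factor = 40.89 / 42.6100 = 0.9596.

0.9596


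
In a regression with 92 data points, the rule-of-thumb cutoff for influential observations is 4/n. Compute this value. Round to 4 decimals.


The threshold is 4/n.
4/92 = 0.0435.

0.0435


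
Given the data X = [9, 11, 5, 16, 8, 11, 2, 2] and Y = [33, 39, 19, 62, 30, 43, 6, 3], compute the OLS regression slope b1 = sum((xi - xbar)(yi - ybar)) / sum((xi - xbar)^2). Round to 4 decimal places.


Calculate xbar = 8.0000, ybar = 29.3750.
S_xx = 164.0000, S_xy = 664.0000.
Using b1 = S_xy / S_xx = 664.0000 / 164.0000, we get b1 = 4.0488.

4.0488


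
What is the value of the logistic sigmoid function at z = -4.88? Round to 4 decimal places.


First, exp(4.8800) = 131.6307.
Then sigma(z) = 1/(1 + 131.6307) = 0.0075.

0.0075


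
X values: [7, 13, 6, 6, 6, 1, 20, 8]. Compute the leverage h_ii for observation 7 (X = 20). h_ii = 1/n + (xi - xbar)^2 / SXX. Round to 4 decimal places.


n = 8, xbar = 8.3750.
SXX = sum((xi - xbar)^2) = 229.8750.
h = 1/8 + (20 - 8.3750)^2 / 229.8750 = 0.7129.

0.7129


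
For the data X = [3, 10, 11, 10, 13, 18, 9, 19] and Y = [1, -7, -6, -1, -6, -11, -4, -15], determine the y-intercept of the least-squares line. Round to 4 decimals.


The slope is b1 = -0.9266.
Sample means are xbar = 11.6250 and ybar = -6.1250.
Intercept: b0 = -6.1250 - (-0.9266)(11.6250) = 4.6465.

4.6465


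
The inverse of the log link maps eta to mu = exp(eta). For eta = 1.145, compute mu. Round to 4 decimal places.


mu = exp(eta) = exp(1.145).
= 3.1424.

3.1424


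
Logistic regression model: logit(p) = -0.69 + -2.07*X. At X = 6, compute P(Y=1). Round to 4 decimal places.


z = -0.69 + -2.07 * 6 = -13.1100.
Sigmoid: P = 1 / (1 + exp(13.1100)) = 0.0000.

0.0000


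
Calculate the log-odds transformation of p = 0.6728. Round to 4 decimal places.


The odds are p/(1-p) = 0.6728 / 0.3272 = 2.0562.
logit(p) = ln(2.0562) = 0.7209.

0.7209


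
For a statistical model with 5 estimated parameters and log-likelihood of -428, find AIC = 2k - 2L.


AIC = 2*5 - 2*(-428).
= 10 + 856 = 866.

866


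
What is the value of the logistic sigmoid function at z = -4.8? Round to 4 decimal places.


Compute exp(4.8000) = 121.5104.
Sigmoid = 1 / (1 + 121.5104) = 1 / 122.5104 = 0.0082.

0.0082


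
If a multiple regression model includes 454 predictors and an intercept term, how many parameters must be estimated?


Total coefficients = number of predictors + 1 (for the intercept).
= 454 + 1 = 455.

455


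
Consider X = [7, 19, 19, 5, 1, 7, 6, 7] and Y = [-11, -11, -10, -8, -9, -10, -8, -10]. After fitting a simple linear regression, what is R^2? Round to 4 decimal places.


The fitted line is Y = -8.7511 + -0.0985*X.
SSres = 6.9580, SStot = 9.8750.
R^2 = 1 - SSres/SStot = 0.2954.

0.2954


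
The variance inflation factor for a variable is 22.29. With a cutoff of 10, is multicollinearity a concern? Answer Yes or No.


Compare VIF = 22.29 to the threshold of 10.
22.29 >= 10, so the answer is Yes.

Yes


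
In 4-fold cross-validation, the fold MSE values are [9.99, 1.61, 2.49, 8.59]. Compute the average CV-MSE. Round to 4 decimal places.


Total MSE across folds = 22.6800.
CV-MSE = 22.6800/4 = 5.6700.

5.6700


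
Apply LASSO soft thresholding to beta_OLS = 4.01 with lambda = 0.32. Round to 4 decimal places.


|beta_OLS| = 4.01.
lambda = 0.32.
Since |beta| > lambda, coefficient = sign(beta)*(|beta| - lambda) = 3.6900.
Result = 3.6900.

3.6900


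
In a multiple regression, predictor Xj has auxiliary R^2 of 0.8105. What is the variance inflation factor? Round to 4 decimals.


Denominator: 1 - 0.8105 = 0.1895.
VIF = 1 / 0.1895 = 5.2770.

5.2770


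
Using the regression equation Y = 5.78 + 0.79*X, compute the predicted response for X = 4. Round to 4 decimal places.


Predicted value:
Y = 5.78 + (0.79)(4) = 5.78 + 3.1600 = 8.9400.

8.9400


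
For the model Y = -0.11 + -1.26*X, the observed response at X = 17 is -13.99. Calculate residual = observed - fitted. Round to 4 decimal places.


Predicted = -0.11 + -1.26 * 17 = -21.5300.
Residual = -13.99 - -21.5300 = 7.5400.

7.5400


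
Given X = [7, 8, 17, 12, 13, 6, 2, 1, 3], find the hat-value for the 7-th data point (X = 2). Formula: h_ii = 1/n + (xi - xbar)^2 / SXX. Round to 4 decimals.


Compute xbar = 7.6667 with n = 9 observations.
SXX = 236.0000.
Leverage = 1/9 + (2 - 7.6667)^2/236.0000 = 0.2472.

0.2472


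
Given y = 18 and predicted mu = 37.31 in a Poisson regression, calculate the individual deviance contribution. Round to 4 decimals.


y/mu = 18/37.31 = 0.482444 (approx.), and ln(18/37.31) = -0.728890.
y * ln(y/mu) = 18 * -0.728890 = -13.120020.
y - mu = -19.31.
D = 2 * (-13.120020 - -19.31) = 12.379960, which rounds to 12.3800.

12.3800


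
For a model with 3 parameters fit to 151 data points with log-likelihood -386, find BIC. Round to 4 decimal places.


ln(151) = 5.017280.
k * ln(n) = 3 * 5.017280 = 15.051840.
-2L = 772.
BIC = 15.051840 + 772 = 787.051840, which rounds to 787.0518.

787.0518


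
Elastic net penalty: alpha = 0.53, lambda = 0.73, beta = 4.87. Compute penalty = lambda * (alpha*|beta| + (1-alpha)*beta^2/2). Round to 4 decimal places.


Compute:
L1 = 0.53 * 4.87 = 2.5811.
L2 = 0.47 * 4.87^2 / 2 = 5.5735.
Penalty = 0.73 * (2.5811 + 5.5735) = 5.9528.

5.9528


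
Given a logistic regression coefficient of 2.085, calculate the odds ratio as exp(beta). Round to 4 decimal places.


Odds ratio = exp(beta) = exp(2.085).
= 8.0446.

8.0446


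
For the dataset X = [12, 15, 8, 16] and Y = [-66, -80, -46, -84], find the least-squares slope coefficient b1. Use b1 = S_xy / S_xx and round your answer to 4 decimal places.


The sample means are xbar = 12.7500 and ybar = -69.0000.
Compute S_xx = 38.7500 and S_xy = -185.0000.
Slope b1 = S_xy / S_xx = -185.0000 / 38.7500 = -4.7742.

-4.7742


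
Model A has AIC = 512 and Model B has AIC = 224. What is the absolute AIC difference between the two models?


Absolute difference = |512 - 224| = 288.
The model with lower AIC (B) is preferred.

288


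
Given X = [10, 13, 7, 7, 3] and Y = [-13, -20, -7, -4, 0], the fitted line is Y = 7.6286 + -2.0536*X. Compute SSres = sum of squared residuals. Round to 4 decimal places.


Predicted values from Y = 7.6286 + -2.0536*X.
Residuals: [-0.0926, -0.9318, -0.2534, 2.7466, -1.4678].
SSres = 10.6393.

10.6393


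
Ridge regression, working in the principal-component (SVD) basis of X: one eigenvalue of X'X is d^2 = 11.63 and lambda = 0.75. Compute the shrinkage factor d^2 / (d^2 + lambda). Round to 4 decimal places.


d^2 + lambda = 11.63 + 0.75 = 12.3800.
Shrinkage factor = 11.63/12.3800 = 0.9394.

0.9394


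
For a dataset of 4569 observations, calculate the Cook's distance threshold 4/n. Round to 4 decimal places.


The threshold is 4/n.
4/4569 = 0.0009.

0.0009


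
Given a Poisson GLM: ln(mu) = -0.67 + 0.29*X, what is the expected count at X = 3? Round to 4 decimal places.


eta = -0.67 + 0.29 * 3 = 0.2000.
mu = exp(0.2000) = 1.2214.

1.2214


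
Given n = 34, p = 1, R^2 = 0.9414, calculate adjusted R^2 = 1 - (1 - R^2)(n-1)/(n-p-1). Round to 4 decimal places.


Plug in: Adj R^2 = 1 - (1 - 0.9414) * 33/32.
= 1 - 0.0586 * 33/32
= 1 - 1.9338 / 32
= 1 - 0.0604 = 0.9396.

0.9396


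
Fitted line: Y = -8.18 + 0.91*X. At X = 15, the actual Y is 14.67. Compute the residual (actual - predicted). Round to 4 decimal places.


Predicted = -8.18 + 0.91 * 15 = 5.4700.
Residual = 14.67 - 5.4700 = 9.2000.

9.2000


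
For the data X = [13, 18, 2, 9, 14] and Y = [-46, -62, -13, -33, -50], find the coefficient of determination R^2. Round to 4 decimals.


The fitted line is Y = -6.2997 + -3.0804*X.
SSres = 1.8515, SStot = 1394.8000.
R^2 = 1 - SSres/SStot = 0.9987.

0.9987


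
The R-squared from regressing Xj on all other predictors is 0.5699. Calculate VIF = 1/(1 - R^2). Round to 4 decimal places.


VIF = 1 / (1 - 0.5699).
= 1 / 0.4301 = 2.3250.

2.3250


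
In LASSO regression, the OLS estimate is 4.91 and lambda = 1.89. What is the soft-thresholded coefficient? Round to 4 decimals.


|beta_OLS| = 4.91.
lambda = 1.89.
Since |beta| > lambda, coefficient = sign(beta)*(|beta| - lambda) = 3.0200.
Result = 3.0200.

3.0200


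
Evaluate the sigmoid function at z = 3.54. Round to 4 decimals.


First, exp(-3.5400) = 0.0290.
Then sigma(z) = 1/(1 + 0.0290) = 0.9718.

0.9718


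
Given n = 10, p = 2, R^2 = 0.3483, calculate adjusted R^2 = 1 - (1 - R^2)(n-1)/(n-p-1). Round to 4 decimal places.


Plug in: Adj R^2 = 1 - (1 - 0.3483) * 9/7.
= 1 - 0.6517 * 9/7
= 1 - 5.8653 / 7
= 1 - 0.8379 = 0.1621.

0.1621


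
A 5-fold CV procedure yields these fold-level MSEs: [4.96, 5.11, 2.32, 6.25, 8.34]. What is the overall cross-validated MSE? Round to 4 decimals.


Total MSE across folds = 26.9800.
CV-MSE = 26.9800/5 = 5.3960.

5.3960


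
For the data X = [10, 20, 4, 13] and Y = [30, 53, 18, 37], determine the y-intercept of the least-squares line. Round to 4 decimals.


Compute b1 = 2.1959 from the OLS formula.
With xbar = 11.7500 and ybar = 34.5000, the intercept is:
b0 = 34.5000 - 2.1959 * 11.7500 = 8.6987.

8.6987


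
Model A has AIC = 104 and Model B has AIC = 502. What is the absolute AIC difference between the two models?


Absolute difference = |104 - 502| = 398.
The model with lower AIC (A) is preferred.

398


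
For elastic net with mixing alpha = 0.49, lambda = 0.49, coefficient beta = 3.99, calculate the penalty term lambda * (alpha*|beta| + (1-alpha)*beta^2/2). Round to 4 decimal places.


alpha * |beta| = 0.49 * 3.99 = 1.9551.
(1-alpha) * beta^2/2 = 0.51 * 15.9201/2 = 4.0596.
Total = 0.49 * (1.9551 + 4.0596) = 2.9472.

2.9472


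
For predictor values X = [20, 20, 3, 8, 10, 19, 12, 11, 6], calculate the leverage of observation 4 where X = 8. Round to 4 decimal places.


Mean of X: xbar = 12.1111.
SXX = 314.8889.
For X = 8: h = 1/9 + (8 - 12.1111)^2/314.8889 = 0.1648.

0.1648


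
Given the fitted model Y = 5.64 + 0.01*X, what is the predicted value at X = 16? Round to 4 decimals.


Predicted value:
Y = 5.64 + (0.01)(16) = 5.64 + 0.1600 = 5.8000.

5.8000


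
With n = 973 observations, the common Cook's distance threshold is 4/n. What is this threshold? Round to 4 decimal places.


The threshold is 4/n.
4/973 = 0.0041.

0.0041


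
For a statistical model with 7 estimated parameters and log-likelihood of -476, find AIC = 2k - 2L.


AIC = 2k - 2*loglik = 2(7) - 2(-476).
= 14 + 952 = 966.

966


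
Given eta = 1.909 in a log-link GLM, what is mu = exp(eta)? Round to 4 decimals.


The inverse log link gives:
mu = exp(1.909) = 6.7463.

6.7463


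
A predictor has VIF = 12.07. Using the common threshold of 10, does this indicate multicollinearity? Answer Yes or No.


The threshold is 10.
VIF = 12.07 is >= 10.
Multicollinearity indication: Yes.

Yes


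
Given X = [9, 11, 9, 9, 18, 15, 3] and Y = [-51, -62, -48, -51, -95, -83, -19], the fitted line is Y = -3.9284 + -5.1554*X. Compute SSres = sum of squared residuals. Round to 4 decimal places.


Compute predicted values, then residuals = yi - yhat_i.
Residuals: [-0.6730, -1.3622, 2.3270, -0.6730, 1.7256, -1.7406, 0.3946].
SSres = sum(residual^2) = 14.3395.

14.3395


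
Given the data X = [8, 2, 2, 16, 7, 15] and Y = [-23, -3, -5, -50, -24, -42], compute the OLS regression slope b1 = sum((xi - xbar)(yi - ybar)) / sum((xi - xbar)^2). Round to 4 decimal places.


Calculate xbar = 8.3333, ybar = -24.5000.
S_xx = 185.3333, S_xy = -573.0000.
Using b1 = S_xy / S_xx = -573.0000 / 185.3333, we get b1 = -3.0917.

-3.0917


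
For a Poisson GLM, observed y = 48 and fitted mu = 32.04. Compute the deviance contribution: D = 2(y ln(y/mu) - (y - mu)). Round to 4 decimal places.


y/mu = 48/32.04 = 1.498127 (approx.), and ln(48/32.04) = 0.404216.
y * ln(y/mu) = 48 * 0.404216 = 19.402368.
y - mu = 15.96.
D = 2 * (19.402368 - 15.96) = 6.884736, which rounds to 6.8847.

6.8847


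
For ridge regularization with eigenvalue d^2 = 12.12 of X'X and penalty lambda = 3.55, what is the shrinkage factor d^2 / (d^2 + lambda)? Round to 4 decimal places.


Denominator = d^2 + lambda = 12.12 + 3.55 = 15.6700.
Shrinkage = 12.12 / 15.6700 = 0.7735.

0.7735


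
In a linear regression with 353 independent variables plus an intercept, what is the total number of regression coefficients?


Each predictor gets one coefficient, plus one intercept.
Total parameters = 353 + 1 = 354.

354


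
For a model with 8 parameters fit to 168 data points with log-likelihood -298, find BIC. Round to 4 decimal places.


Compute k*ln(n) = 8*ln(168) = 8*5.123964 = 40.991712.
Then -2*loglik = 596.
BIC = 40.991712 + 596 = 636.991712, which rounds to 636.9917.

636.9917


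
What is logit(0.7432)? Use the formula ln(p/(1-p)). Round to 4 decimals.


1 - p = 0.2568.
p/(1-p) = 2.8941.
logit = ln(2.8941) = 1.0627.

1.0627


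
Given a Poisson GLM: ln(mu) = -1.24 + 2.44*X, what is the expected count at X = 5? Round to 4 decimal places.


Linear predictor: eta = -1.24 + (2.44)(5) = 10.9600.
Expected count: mu = exp(10.9600) = 57526.4430.

57526.4430


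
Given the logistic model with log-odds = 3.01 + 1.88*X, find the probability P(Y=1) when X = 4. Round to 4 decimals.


z = 3.01 + 1.88 * 4 = 10.5300.
Sigmoid: P = 1 / (1 + exp(-10.5300)) = 1.0000.

1.0000


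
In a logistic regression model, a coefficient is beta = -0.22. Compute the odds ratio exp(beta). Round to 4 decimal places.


The odds ratio is computed as:
OR = e^(-0.22) = 0.8025.

0.8025


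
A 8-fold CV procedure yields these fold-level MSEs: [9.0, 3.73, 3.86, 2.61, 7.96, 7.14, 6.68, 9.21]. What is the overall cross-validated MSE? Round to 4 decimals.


Sum of fold MSEs = 50.1900.
Average = 50.1900 / 8 = 6.2738.

6.2738


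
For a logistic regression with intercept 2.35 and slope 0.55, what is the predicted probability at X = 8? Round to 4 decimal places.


z = 2.35 + 0.55 * 8 = 6.7500.
Sigmoid: P = 1 / (1 + exp(-6.7500)) = 0.9988.

0.9988


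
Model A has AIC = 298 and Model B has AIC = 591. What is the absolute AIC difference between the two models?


Compute |298 - 591| = 293.
Model A has the smaller AIC.

293


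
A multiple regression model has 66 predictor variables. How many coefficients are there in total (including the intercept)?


Total coefficients = number of predictors + 1 (for the intercept).
= 66 + 1 = 67.

67


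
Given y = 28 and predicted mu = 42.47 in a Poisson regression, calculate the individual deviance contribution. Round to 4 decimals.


Compute y*ln(y/mu) = 28*ln(28/42.47) = 28*-0.416593 = -11.664604.
y - mu = -14.47.
D = 2*(-11.664604 - (-14.47)) = 5.610792, which rounds to 5.6108.

5.6108


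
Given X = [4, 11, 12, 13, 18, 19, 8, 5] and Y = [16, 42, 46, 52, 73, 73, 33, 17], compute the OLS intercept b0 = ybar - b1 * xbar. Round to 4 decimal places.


Compute b1 = 3.9905 from the OLS formula.
With xbar = 11.2500 and ybar = 44.0000, the intercept is:
b0 = 44.0000 - 3.9905 * 11.2500 = -0.8936.

-0.8936


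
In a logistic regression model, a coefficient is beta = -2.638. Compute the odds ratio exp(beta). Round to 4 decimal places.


The odds ratio is computed as:
OR = e^(-2.638) = 0.0715.

0.0715


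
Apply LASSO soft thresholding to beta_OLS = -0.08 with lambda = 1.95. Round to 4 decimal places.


Absolute value: |-0.08| = 0.08.
Compare to lambda = 1.95.
Since |beta| <= lambda, the coefficient is set to 0.

0.0000


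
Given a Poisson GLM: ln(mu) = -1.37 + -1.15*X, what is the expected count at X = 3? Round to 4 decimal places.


eta = -1.37 + -1.15 * 3 = -4.8200.
mu = exp(-4.8200) = 0.0081.

0.0081


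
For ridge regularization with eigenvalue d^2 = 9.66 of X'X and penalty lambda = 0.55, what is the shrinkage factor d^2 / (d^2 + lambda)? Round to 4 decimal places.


Denominator = d^2 + lambda = 9.66 + 0.55 = 10.2100.
Shrinkage = 9.66 / 10.2100 = 0.9461.

0.9461


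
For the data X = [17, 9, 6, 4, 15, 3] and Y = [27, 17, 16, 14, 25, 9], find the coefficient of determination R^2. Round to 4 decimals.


After computing the OLS fit (b0=7.7294, b1=1.1412):
SSres = 10.6118, SStot = 232.0000.
R^2 = 1 - 10.6118/232.0000 = 0.9543.

0.9543


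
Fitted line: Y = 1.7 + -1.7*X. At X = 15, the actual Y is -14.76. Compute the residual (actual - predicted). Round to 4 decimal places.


Compute yhat = 1.7 + (-1.7)(15) = -23.8000.
Residual = actual - predicted = -14.76 - -23.8000 = 9.0400.

9.0400


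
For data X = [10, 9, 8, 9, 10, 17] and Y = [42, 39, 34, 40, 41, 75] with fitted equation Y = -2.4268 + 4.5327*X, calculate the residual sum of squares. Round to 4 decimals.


For each point, residual = actual - predicted.
Residuals: [-0.9002, 0.6325, 0.1652, 1.6325, -1.9002, 0.3709].
Sum of squared residuals = 7.6511.

7.6511


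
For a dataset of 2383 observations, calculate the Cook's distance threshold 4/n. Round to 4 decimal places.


Using the rule of thumb:
Threshold = 4 / 2383 = 0.0017.

0.0017


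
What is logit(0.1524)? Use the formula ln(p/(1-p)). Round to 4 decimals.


The odds are p/(1-p) = 0.1524 / 0.8476 = 0.1798.
logit(p) = ln(0.1798) = -1.7159.

-1.7159


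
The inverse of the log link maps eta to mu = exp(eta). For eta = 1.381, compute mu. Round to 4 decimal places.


The inverse log link gives:
mu = exp(1.381) = 3.9789.

3.9789


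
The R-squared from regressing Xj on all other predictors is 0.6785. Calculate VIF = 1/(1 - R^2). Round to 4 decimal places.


VIF = 1 / (1 - 0.6785).
= 1 / 0.3215 = 3.1104.

3.1104


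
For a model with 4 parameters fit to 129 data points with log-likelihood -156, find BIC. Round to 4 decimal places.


Compute k*ln(n) = 4*ln(129) = 4*4.859812 = 19.439248.
Then -2*loglik = 312.
BIC = 19.439248 + 312 = 331.439248, which rounds to 331.4392.

331.4392


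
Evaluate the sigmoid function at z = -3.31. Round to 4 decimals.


Compute exp(3.3100) = 27.3851.
Sigmoid = 1 / (1 + 27.3851) = 1 / 28.3851 = 0.0352.

0.0352


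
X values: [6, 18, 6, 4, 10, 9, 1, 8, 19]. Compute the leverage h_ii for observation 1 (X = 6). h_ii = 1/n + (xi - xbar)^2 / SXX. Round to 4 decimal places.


Mean of X: xbar = 9.0000.
SXX = 290.0000.
For X = 6: h = 1/9 + (6 - 9.0000)^2/290.0000 = 0.1421.

0.1421


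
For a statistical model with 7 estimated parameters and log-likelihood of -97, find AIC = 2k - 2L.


AIC = 2*7 - 2*(-97).
= 14 + 194 = 208.

208


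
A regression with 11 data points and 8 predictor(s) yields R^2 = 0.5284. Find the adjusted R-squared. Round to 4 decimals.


Plug in: Adj R^2 = 1 - (1 - 0.5284) * 10/2.
= 1 - 0.4716 * 10/2
= 1 - 4.7160 / 2
= 1 - 2.3580 = -1.3580.

-1.3580


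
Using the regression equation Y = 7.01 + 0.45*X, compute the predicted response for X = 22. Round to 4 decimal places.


Plug X = 22 into Y = 7.01 + 0.45*X:
Y = 7.01 + 9.9000 = 16.9100.

16.9100


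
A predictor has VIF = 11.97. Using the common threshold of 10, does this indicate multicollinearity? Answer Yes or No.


The threshold is 10.
VIF = 11.97 is >= 10.
Multicollinearity indication: Yes.

Yes


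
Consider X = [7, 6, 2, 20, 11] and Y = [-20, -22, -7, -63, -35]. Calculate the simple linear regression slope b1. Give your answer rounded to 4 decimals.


The sample means are xbar = 9.2000 and ybar = -29.4000.
Compute S_xx = 186.8000 and S_xy = -578.6000.
Slope b1 = S_xy / S_xx = -578.6000 / 186.8000 = -3.0974.

-3.0974


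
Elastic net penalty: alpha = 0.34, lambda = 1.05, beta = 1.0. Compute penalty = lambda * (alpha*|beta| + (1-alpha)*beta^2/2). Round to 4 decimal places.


alpha * |beta| = 0.34 * 1.0 = 0.3400.
(1-alpha) * beta^2/2 = 0.66 * 1.0000/2 = 0.3300.
Total = 1.05 * (0.3400 + 0.3300) = 0.7035.

0.7035


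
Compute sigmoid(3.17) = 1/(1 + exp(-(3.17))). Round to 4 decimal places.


exp(-3.1700) = 0.0420.
1 + exp(-z) = 1.0420.
sigmoid = 1/1.0420 = 0.9597.

0.9597


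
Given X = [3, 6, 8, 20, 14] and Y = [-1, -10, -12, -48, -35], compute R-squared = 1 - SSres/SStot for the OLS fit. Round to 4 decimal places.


Fit the OLS line: b0 = 7.9318, b1 = -2.8561.
SSres = 19.3712.
SStot = 1526.8000.
R^2 = 1 - 19.3712/1526.8000 = 0.9873.

0.9873
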